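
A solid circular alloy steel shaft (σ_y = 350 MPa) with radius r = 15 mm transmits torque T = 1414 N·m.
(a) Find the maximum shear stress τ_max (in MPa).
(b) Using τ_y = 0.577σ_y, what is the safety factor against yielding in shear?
(a) For a solid circular shaft, τ_max = T·r/J with J = π·r^4/2, i.e. τ_max = 2·T / (π·r^3). Convert r = 15 mm = 0.015 m.
  τ_max = (2 × 1414) / (π × 0.015^3) = 2.667 × 10⁸ Pa = 266.7 MPa
(b) τ_y = 0.577 × 350 = 201.95 MPa
  SF = τ_y/τ_max = 201.95 / 266.7 = 0.7572
Final answer: (a) τ_max = 266.7 MPa, (b) SF = 0.7572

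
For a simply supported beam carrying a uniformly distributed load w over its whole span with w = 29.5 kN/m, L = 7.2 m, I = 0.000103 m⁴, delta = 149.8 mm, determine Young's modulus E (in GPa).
Model: a simply supported beam carrying a uniformly distributed load w over its whole span, so delta = (5·w·L^4) / (384·E·I).
Solve for E: E = (5·w·L^4) / (384·delta·I).
Convert to SI units:
  w = 29.5 kN/m = 29500 N/m
  delta = 149.8 mm = 0.1498 m
Substitute:
  E = (5 × 29500 × 7.2^4) / (384 × 0.1498 × 0.000103)
  E = 6.69 × 10¹⁰ Pa
Convert: E = 6.69 × 10¹⁰ Pa = 66.9 GPa
Final answer: E = 66.9 GPa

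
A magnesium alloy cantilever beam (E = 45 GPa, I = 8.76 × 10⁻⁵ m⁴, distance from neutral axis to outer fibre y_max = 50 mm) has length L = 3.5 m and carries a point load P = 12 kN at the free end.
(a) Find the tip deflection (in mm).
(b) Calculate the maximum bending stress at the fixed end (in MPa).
(a) Tip deflection of a cantilever with an end point load: δ = P·L^3 / (3·E·I). Convert P = 12 kN = 12000 N, E = 45 GPa = 4.5 × 10¹⁰ Pa.
  δ = (12000 × 3.5^3) / (3 × (4.5 × 10¹⁰) × (8.76 × 10⁻⁵)) = 0.04351 m = 43.51 mm
(b) Maximum bending moment at the fixed end: M = P·L = 12000 × 3.5 = 42000 N·m. Convert y_max = 50 mm = 0.05 m.
  σ = M·y_max / I = (42000 × 0.05) / (8.76 × 10⁻⁵) = 2.397 × 10⁷ Pa = 23.97 MPa
Final answer: (a) δ = 43.51 mm, (b) σ = 23.97 MPa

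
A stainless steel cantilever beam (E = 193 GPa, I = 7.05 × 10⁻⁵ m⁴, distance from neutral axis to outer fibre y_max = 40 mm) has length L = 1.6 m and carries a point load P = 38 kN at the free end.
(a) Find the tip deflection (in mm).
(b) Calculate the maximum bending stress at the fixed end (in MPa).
(a) Tip deflection of a cantilever with an end point load: δ = P·L^3 / (3·E·I). Convert P = 38 kN = 38000 N, E = 193 GPa = 1.93 × 10¹¹ Pa.
  δ = (38000 × 1.6^3) / (3 × (1.93 × 10¹¹) × (7.05 × 10⁻⁵)) = 0.003813 m = 3.813 mm
(b) Maximum bending moment at the fixed end: M = P·L = 38000 × 1.6 = 60800 N·m. Convert y_max = 40 mm = 0.04 m.
  σ = M·y_max / I = (60800 × 0.04) / (7.05 × 10⁻⁵) = 3.45 × 10⁷ Pa = 34.5 MPa
Final answer: (a) δ = 3.813 mm, (b) σ = 34.5 MPa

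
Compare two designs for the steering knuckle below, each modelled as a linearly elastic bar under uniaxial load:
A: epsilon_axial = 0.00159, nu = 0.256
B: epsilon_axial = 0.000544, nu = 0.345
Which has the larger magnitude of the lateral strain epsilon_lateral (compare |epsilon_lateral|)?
Model: a linearly elastic bar under uniaxial load, so epsilon_lateral = -nu·epsilon_axial (SI units).
  A: epsilon_lateral = -(0.256 × 0.00159) = -0.000407
  B: epsilon_lateral = -(0.345 × 0.000544) = -0.0001877
|epsilon_lateral|: A = 0.000407, B = 0.0001877, so A is larger in magnitude.
Final answer: A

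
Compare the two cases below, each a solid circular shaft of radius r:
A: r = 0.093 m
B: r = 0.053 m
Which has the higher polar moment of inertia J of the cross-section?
Model: a solid circular shaft of radius r, so J = (π·r^4) / 2 (SI units).
  A: J = (π × 0.093^4) / 2 = 0.0001175 m⁴
  B: J = (π × 0.053^4) / 2 = 1.239 × 10⁻⁵ m⁴
0.0001175 m⁴ > 1.239 × 10⁻⁵ m⁴, so A is larger.
Final answer: A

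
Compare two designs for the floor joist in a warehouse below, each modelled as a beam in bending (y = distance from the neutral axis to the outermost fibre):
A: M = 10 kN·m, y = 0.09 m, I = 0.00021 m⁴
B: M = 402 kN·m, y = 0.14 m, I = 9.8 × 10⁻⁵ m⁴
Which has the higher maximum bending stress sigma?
Model: a beam in bending (y = distance from the neutral axis to the outermost fibre), so sigma = (M·y) / I (SI units).
  A: sigma = (10000 × 0.09) / 0.00021 = 4.286 × 10⁶ Pa = 4.286 MPa
  B: sigma = (402000 × 0.14) / (9.8 × 10⁻⁵) = 5.743 × 10⁸ Pa = 574.3 MPa
574.3 MPa > 4.286 MPa, so B is larger.
Final answer: B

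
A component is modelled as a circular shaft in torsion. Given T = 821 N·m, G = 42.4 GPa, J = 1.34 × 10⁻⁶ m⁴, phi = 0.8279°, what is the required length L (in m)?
Model: a circular shaft in torsion, so phi = (T·L) / (G·J).
Solve for L: L = (phi·G·J) / T.
Convert to SI units:
  G = 42.4 GPa = 4.24 × 10¹⁰ Pa
  phi = 0.8279° = 0.01445 rad
Substitute:
  L = (0.01445 × (4.24 × 10¹⁰) × (1.34 × 10⁻⁶)) / 821
  L = 1 m
Final answer: L = 1 m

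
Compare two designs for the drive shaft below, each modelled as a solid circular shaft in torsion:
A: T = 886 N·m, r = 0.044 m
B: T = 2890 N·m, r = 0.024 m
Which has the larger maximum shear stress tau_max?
Model: a solid circular shaft in torsion, so tau_max = (2·T) / (π·r^3) (SI units).
  A: tau_max = (2 × 886) / (π × 0.044^3) = 6.621 × 10⁶ Pa = 6.621 MPa
  B: tau_max = (2 × 2890) / (π × 0.024^3) = 1.331 × 10⁸ Pa = 133.1 MPa
133.1 MPa > 6.621 MPa, so B is larger.
Final answer: B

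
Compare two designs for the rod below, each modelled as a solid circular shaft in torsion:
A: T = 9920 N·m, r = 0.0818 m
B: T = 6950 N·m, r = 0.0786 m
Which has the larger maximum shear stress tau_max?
Model: a solid circular shaft in torsion, so tau_max = (2·T) / (π·r^3) (SI units).
  A: tau_max = (2 × 9920) / (π × 0.0818^3) = 1.154 × 10⁷ Pa = 11.54 MPa
  B: tau_max = (2 × 6950) / (π × 0.0786^3) = 9.112 × 10⁶ Pa = 9.112 MPa
11.54 MPa > 9.112 MPa, so A is larger.
Final answer: A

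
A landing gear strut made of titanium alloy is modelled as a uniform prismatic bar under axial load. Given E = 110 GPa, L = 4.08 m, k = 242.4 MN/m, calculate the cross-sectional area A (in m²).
Model: a uniform prismatic bar under axial load, so k = (A·E) / L.
Solve for A: A = (k·L) / E.
Convert to SI units:
  E = 110 GPa = 1.1 × 10¹¹ Pa
  k = 242.4 MN/m = 2.424 × 10⁸ N/m
Substitute:
  A = ((2.424 × 10⁸) × 4.08) / (1.1 × 10¹¹)
  A = 0.008991 m²
Final answer: A = 0.008991 m²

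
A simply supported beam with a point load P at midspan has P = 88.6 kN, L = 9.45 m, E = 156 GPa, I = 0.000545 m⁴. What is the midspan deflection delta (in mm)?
Model: a simply supported beam with a point load P at midspan, so delta = (P·L^3) / (48·E·I).
Convert to SI units:
  P = 88.6 kN = 88600 N
  E = 156 GPa = 1.56 × 10¹¹ Pa
Substitute:
  delta = (88600 × 9.45^3) / (48 × (1.56 × 10¹¹) × 0.000545)
  delta = 0.01832 m
Convert: delta = 0.01832 m = 18.32 mm
Final answer: delta = 18.32 mm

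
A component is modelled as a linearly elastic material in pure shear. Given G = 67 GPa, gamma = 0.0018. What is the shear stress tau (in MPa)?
Model: a linearly elastic material in pure shear, so tau = G·gamma.
Convert to SI units:
  G = 67 GPa = 6.7 × 10¹⁰ Pa
Substitute:
  tau = (6.7 × 10¹⁰) × 0.0018
  tau = 1.206 × 10⁸ Pa
Convert: tau = 1.206 × 10⁸ Pa = 120.6 MPa
Final answer: tau = 120.6 MPa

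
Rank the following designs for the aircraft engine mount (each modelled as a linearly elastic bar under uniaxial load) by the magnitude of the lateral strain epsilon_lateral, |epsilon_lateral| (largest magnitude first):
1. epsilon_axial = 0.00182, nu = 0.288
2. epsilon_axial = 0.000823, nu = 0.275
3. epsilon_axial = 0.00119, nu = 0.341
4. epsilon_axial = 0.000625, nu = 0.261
Model: a linearly elastic bar under uniaxial load, so epsilon_lateral = -nu·epsilon_axial (SI units).
  Case 1: epsilon_lateral = -(0.288 × 0.00182) = -0.0005242
  Case 2: epsilon_lateral = -(0.275 × 0.000823) = -0.0002263
  Case 3: epsilon_lateral = -(0.341 × 0.00119) = -0.0004058
  Case 4: epsilon_lateral = -(0.261 × 0.000625) = -0.0001631
Ordering by |epsilon_lateral|: 0.0005242 (case 1) > 0.0004058 (case 3) > 0.0002263 (case 2) > 0.0001631 (case 4)
Final answer: 1, 3, 2, 4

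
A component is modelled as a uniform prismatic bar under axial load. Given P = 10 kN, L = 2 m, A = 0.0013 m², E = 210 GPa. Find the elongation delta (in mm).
Model: a uniform prismatic bar under axial load, so delta = (P·L) / (A·E).
Convert to SI units:
  P = 10 kN = 10000 N
  E = 210 GPa = 2.1 × 10¹¹ Pa
Substitute:
  delta = (10000 × 2) / (0.0013 × (2.1 × 10¹¹))
  delta = 7.326 × 10⁻⁵ m
Convert: delta = 7.326 × 10⁻⁵ m = 0.07326 mm
Final answer: delta = 0.07326 mm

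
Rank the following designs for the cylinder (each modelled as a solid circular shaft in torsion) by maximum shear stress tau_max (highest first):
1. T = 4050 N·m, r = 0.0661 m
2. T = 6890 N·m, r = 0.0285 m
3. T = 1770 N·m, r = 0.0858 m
Model: a solid circular shaft in torsion, so tau_max = (2·T) / (π·r^3) (SI units).
  Case 1: tau_max = (2 × 4050) / (π × 0.0661^3) = 8.928 × 10⁶ Pa = 8.928 MPa
  Case 2: tau_max = (2 × 6890) / (π × 0.0285^3) = 1.895 × 10⁸ Pa = 189.5 MPa
  Case 3: tau_max = (2 × 1770) / (π × 0.0858^3) = 1.784 × 10⁶ Pa = 1.784 MPa
Ordering: 189.5 MPa (case 2) > 8.928 MPa (case 1) > 1.784 MPa (case 3)
Final answer: 2, 1, 3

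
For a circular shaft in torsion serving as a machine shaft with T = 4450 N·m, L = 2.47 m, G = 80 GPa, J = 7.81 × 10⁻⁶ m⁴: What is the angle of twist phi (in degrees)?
Model: a circular shaft in torsion, so phi = (T·L) / (G·J).
Convert to SI units:
  G = 80 GPa = 8 × 10¹⁰ Pa
Substitute:
  phi = (4450 × 2.47) / ((8 × 10¹⁰) × (7.81 × 10⁻⁶))
  phi = 0.01759 rad
Convert to degrees: phi = 0.01759 × 180/π = 1.008°
Final answer: phi = 1.008°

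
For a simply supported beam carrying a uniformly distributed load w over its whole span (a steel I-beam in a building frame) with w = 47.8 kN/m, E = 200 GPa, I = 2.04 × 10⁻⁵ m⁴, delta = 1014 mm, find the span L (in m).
Model: a simply supported beam carrying a uniformly distributed load w over its whole span, so delta = (5·w·L^4) / (384·E·I).
Solve for L: L = ((384·delta·E·I) / (5·w))^(1/4).
Convert to SI units:
  w = 47.8 kN/m = 47800 N/m
  E = 200 GPa = 2 × 10¹¹ Pa
  delta = 1014 mm = 1.014 m
Substitute:
  L = ((384 × 1.014 × (2 × 10¹¹) × (2.04 × 10⁻⁵)) / (5 × 47800))^(1/4)
  L = 9.029 m
Final answer: L = 9.029 m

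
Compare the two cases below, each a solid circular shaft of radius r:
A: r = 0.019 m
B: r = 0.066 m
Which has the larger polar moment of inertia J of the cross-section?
Model: a solid circular shaft of radius r, so J = (π·r^4) / 2 (SI units).
  A: J = (π × 0.019^4) / 2 = 2.047 × 10⁻⁷ m⁴
  B: J = (π × 0.066^4) / 2 = 2.981 × 10⁻⁵ m⁴
2.981 × 10⁻⁵ m⁴ > 2.047 × 10⁻⁷ m⁴, so B is larger.
Final answer: B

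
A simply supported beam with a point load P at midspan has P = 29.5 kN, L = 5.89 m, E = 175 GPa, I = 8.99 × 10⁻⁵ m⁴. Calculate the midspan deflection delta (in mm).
Model: a simply supported beam with a point load P at midspan, so delta = (P·L^3) / (48·E·I).
Convert to SI units:
  P = 29.5 kN = 29500 N
  E = 175 GPa = 1.75 × 10¹¹ Pa
Substitute:
  delta = (29500 × 5.89^3) / (48 × (1.75 × 10¹¹) × (8.99 × 10⁻⁵))
  delta = 0.007982 m
Convert: delta = 0.007982 m = 7.982 mm
Final answer: delta = 7.982 mm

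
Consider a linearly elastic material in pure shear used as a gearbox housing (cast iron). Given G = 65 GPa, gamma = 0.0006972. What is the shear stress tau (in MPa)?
Model: a linearly elastic material in pure shear, so tau = G·gamma.
Convert to SI units:
  G = 65 GPa = 6.5 × 10¹⁰ Pa
Substitute:
  tau = (6.5 × 10¹⁰) × 0.0006972
  tau = 4.532 × 10⁷ Pa
Convert: tau = 4.532 × 10⁷ Pa = 45.32 MPa
Final answer: tau = 45.32 MPa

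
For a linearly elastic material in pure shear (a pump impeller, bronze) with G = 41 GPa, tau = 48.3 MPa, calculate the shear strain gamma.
Model: a linearly elastic material in pure shear, so tau = G·gamma.
Solve for gamma: gamma = tau / G.
Convert to SI units:
  G = 41 GPa = 4.1 × 10¹⁰ Pa
  tau = 48.3 MPa = 4.83 × 10⁷ Pa
Substitute:
  gamma = (4.83 × 10⁷) / (4.1 × 10¹⁰)
  gamma = 0.001178
Final answer: gamma = 0.001178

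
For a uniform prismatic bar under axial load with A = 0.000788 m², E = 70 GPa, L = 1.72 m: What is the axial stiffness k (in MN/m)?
Model: a uniform prismatic bar under axial load, so k = (A·E) / L.
Convert to SI units:
  E = 70 GPa = 7 × 10¹⁰ Pa
Substitute:
  k = (0.000788 × (7 × 10¹⁰)) / 1.72
  k = 3.207 × 10⁷ N/m
Convert: k = 3.207 × 10⁷ N/m = 32.07 MN/m
Final answer: k = 32.07 MN/m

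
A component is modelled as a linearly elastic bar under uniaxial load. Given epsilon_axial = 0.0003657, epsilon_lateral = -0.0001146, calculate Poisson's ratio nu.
Model: a linearly elastic bar under uniaxial load, so epsilon_lateral = -nu·epsilon_axial.
Solve for nu: nu = -epsilon_lateral / epsilon_axial.
Substitute:
  nu = -(-0.0001146) / 0.0003657
  nu = 0.3134
Final answer: nu = 0.3134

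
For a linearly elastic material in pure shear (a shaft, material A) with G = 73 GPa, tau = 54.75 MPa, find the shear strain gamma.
Model: a linearly elastic material in pure shear, so tau = G·gamma.
Solve for gamma: gamma = tau / G.
Convert to SI units:
  G = 73 GPa = 7.3 × 10¹⁰ Pa
  tau = 54.75 MPa = 5.475 × 10⁷ Pa
Substitute:
  gamma = (5.475 × 10⁷) / (7.3 × 10¹⁰)
  gamma = 0.00075
Final answer: gamma = 0.00075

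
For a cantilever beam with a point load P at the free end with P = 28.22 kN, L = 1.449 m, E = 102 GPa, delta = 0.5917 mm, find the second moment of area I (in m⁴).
Model: a cantilever beam with a point load P at the free end, so delta = (P·L^3) / (3·E·I).
Solve for I: I = (P·L^3) / (3·delta·E).
Convert to SI units:
  P = 28.22 kN = 28220 N
  E = 102 GPa = 1.02 × 10¹¹ Pa
  delta = 0.5917 mm = 0.0005917 m
Substitute:
  I = (28220 × 1.449^3) / (3 × 0.0005917 × (1.02 × 10¹¹))
  I = 0.0004742 m⁴
Final answer: I = 0.0004742 m⁴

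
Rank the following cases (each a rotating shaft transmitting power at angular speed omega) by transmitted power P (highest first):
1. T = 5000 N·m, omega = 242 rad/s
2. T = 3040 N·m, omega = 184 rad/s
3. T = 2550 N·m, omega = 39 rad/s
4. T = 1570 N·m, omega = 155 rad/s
Model: a rotating shaft transmitting power at angular speed omega, so P = T·omega (SI units).
  Case 1: P = 5000 × 242 = 1.21 × 10⁶ W = 1210 kW
  Case 2: P = 3040 × 184 = 559400 W = 559.4 kW
  Case 3: P = 2550 × 39 = 99450 W = 99.45 kW
  Case 4: P = 1570 × 155 = 243400 W = 243.4 kW
Ordering: 1210 kW (case 1) > 559.4 kW (case 2) > 243.4 kW (case 4) > 99.45 kW (case 3)
Final answer: 1, 2, 4, 3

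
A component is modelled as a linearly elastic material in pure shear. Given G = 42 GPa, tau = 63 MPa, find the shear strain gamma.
Model: a linearly elastic material in pure shear, so tau = G·gamma.
Solve for gamma: gamma = tau / G.
Convert to SI units:
  G = 42 GPa = 4.2 × 10¹⁰ Pa
  tau = 63 MPa = 6.3 × 10⁷ Pa
Substitute:
  gamma = (6.3 × 10⁷) / (4.2 × 10¹⁰)
  gamma = 0.0015
Final answer: gamma = 0.0015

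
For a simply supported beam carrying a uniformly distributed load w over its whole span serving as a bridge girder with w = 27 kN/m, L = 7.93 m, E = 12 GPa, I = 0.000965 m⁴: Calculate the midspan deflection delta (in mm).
Model: a simply supported beam carrying a uniformly distributed load w over its whole span, so delta = (5·w·L^4) / (384·E·I).
Convert to SI units:
  w = 27 kN/m = 27000 N/m
  E = 12 GPa = 1.2 × 10¹⁰ Pa
Substitute:
  delta = (5 × 27000 × 7.93^4) / (384 × (1.2 × 10¹⁰) × 0.000965)
  delta = 0.1201 m
Convert: delta = 0.1201 m = 120.1 mm
Final answer: delta = 120.1 mm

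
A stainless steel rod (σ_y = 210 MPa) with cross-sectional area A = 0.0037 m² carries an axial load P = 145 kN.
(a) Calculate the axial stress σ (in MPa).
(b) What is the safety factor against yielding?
(a) Axial stress σ = P/A. Convert P = 145 kN = 145000 N.
  σ = 145000 / 0.0037 = 3.919 × 10⁷ Pa = 39.19 MPa
(b) Safety factor SF = σ_y/σ = 210 / 39.19 = 5.359
Final answer: (a) σ = 39.19 MPa, (b) SF = 5.359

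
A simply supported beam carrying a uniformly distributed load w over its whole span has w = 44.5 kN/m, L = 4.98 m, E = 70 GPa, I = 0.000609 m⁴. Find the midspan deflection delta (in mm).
Model: a simply supported beam carrying a uniformly distributed load w over its whole span, so delta = (5·w·L^4) / (384·E·I).
Convert to SI units:
  w = 44.5 kN/m = 44500 N/m
  E = 70 GPa = 7 × 10¹⁰ Pa
Substitute:
  delta = (5 × 44500 × 4.98^4) / (384 × (7 × 10¹⁰) × 0.000609)
  delta = 0.00836 m
Convert: delta = 0.00836 m = 8.36 mm
Final answer: delta = 8.36 mm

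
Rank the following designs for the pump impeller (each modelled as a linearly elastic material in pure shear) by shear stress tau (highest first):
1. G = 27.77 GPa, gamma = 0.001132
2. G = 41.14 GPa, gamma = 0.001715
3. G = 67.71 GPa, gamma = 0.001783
Model: a linearly elastic material in pure shear, so tau = G·gamma (SI units).
  Case 1: tau = (2.777 × 10¹⁰) × 0.001132 = 3.144 × 10⁷ Pa = 31.44 MPa
  Case 2: tau = (4.114 × 10¹⁰) × 0.001715 = 7.056 × 10⁷ Pa = 70.56 MPa
  Case 3: tau = (6.771 × 10¹⁰) × 0.001783 = 1.207 × 10⁸ Pa = 120.7 MPa
Ordering: 120.7 MPa (case 3) > 70.56 MPa (case 2) > 31.44 MPa (case 1)
Final answer: 3, 2, 1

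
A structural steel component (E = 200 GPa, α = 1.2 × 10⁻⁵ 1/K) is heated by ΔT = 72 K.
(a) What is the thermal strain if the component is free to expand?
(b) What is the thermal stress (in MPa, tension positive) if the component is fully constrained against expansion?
(a) Free thermal strain ε_th = α·ΔT = (1.2 × 10⁻⁵) × 72 = 0.000864
(b) Fully constrained, the expansion is suppressed, so σ = -E·α·ΔT. Convert E = 200 GPa = 2 × 10¹¹ Pa.
  σ = -(2 × 10¹¹) × (1.2 × 10⁻⁵) × 72 = -1.728 × 10⁸ Pa = -172.8 MPa (compressive)
Final answer: (a) ε_th = 0.000864, (b) σ = -172.8 MPa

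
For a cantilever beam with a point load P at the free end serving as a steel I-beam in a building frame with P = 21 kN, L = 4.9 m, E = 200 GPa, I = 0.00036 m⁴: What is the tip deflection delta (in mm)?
Model: a cantilever beam with a point load P at the free end, so delta = (P·L^3) / (3·E·I).
Convert to SI units:
  P = 21 kN = 21000 N
  E = 200 GPa = 2 × 10¹¹ Pa
Substitute:
  delta = (21000 × 4.9^3) / (3 × (2 × 10¹¹) × 0.00036)
  delta = 0.01144 m
Convert: delta = 0.01144 m = 11.44 mm
Final answer: delta = 11.44 mm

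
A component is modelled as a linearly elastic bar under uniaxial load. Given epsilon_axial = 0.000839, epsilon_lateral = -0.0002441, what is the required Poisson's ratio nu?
Model: a linearly elastic bar under uniaxial load, so epsilon_lateral = -nu·epsilon_axial.
Solve for nu: nu = -epsilon_lateral / epsilon_axial.
Substitute:
  nu = -(-0.0002441) / 0.000839
  nu = 0.2909
Final answer: nu = 0.2909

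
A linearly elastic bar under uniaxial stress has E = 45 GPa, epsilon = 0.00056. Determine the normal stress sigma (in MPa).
Model: a linearly elastic bar under uniaxial stress, so sigma = E·epsilon.
Convert to SI units:
  E = 45 GPa = 4.5 × 10¹⁰ Pa
Substitute:
  sigma = (4.5 × 10¹⁰) × 0.00056
  sigma = 2.52 × 10⁷ Pa
Convert: sigma = 2.52 × 10⁷ Pa = 25.2 MPa
Final answer: sigma = 25.2 MPa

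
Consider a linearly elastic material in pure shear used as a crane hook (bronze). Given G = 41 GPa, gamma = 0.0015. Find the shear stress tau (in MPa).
Model: a linearly elastic material in pure shear, so tau = G·gamma.
Convert to SI units:
  G = 41 GPa = 4.1 × 10¹⁰ Pa
Substitute:
  tau = (4.1 × 10¹⁰) × 0.0015
  tau = 6.15 × 10⁷ Pa
Convert: tau = 6.15 × 10⁷ Pa = 61.5 MPa
Final answer: tau = 61.5 MPa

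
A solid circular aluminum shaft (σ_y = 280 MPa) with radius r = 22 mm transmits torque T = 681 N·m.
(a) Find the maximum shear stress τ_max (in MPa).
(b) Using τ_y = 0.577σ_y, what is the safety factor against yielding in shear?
(a) For a solid circular shaft, τ_max = T·r/J with J = π·r^4/2, i.e. τ_max = 2·T / (π·r^3). Convert r = 22 mm = 0.022 m.
  τ_max = (2 × 681) / (π × 0.022^3) = 4.072 × 10⁷ Pa = 40.72 MPa
(b) τ_y = 0.577 × 280 = 161.56 MPa
  SF = τ_y/τ_max = 161.56 / 40.72 = 3.968
Final answer: (a) τ_max = 40.72 MPa, (b) SF = 3.968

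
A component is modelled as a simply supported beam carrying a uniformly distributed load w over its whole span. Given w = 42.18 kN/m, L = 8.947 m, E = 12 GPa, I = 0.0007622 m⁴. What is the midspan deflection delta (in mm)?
Model: a simply supported beam carrying a uniformly distributed load w over its whole span, so delta = (5·w·L^4) / (384·E·I).
Convert to SI units:
  w = 42.18 kN/m = 42180 N/m
  E = 12 GPa = 1.2 × 10¹⁰ Pa
Substitute:
  delta = (5 × 42180 × 8.947^4) / (384 × (1.2 × 10¹⁰) × 0.0007622)
  delta = 0.3848 m
Convert: delta = 0.3848 m = 384.8 mm
Final answer: delta = 384.8 mm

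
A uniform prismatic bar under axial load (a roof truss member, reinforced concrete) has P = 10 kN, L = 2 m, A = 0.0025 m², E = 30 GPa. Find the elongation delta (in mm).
Model: a uniform prismatic bar under axial load, so delta = (P·L) / (A·E).
Convert to SI units:
  P = 10 kN = 10000 N
  E = 30 GPa = 3 × 10¹⁰ Pa
Substitute:
  delta = (10000 × 2) / (0.0025 × (3 × 10¹⁰))
  delta = 0.0002667 m
Convert: delta = 0.0002667 m = 0.2667 mm
Final answer: delta = 0.2667 mm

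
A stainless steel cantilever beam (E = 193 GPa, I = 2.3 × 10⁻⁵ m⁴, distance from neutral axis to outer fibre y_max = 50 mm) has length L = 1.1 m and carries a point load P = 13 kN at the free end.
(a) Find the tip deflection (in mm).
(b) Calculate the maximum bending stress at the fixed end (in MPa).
(a) Tip deflection of a cantilever with an end point load: δ = P·L^3 / (3·E·I). Convert P = 13 kN = 13000 N, E = 193 GPa = 1.93 × 10¹¹ Pa.
  δ = (13000 × 1.1^3) / (3 × (1.93 × 10¹¹) × (2.3 × 10⁻⁵)) = 0.001299 m = 1.299 mm
(b) Maximum bending moment at the fixed end: M = P·L = 13000 × 1.1 = 14300 N·m. Convert y_max = 50 mm = 0.05 m.
  σ = M·y_max / I = (14300 × 0.05) / (2.3 × 10⁻⁵) = 3.109 × 10⁷ Pa = 31.09 MPa
Final answer: (a) δ = 1.299 mm, (b) σ = 31.09 MPa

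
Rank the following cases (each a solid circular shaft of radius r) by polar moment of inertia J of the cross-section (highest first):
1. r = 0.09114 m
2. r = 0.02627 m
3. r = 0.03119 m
Model: a solid circular shaft of radius r, so J = (π·r^4) / 2 (SI units).
  Case 1: J = (π × 0.09114^4) / 2 = 0.0001084 m⁴
  Case 2: J = (π × 0.02627^4) / 2 = 7.481 × 10⁻⁷ m⁴
  Case 3: J = (π × 0.03119^4) / 2 = 1.487 × 10⁻⁶ m⁴
Ordering: 0.0001084 m⁴ (case 1) > 1.487 × 10⁻⁶ m⁴ (case 3) > 7.481 × 10⁻⁷ m⁴ (case 2)
Final answer: 1, 3, 2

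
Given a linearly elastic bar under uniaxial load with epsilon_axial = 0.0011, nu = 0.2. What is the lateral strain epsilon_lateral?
Model: a linearly elastic bar under uniaxial load, so epsilon_lateral = -nu·epsilon_axial.
Substitute:
  epsilon_lateral = -(0.2 × 0.0011)
  epsilon_lateral = -0.00022
Final answer: epsilon_lateral = -0.00022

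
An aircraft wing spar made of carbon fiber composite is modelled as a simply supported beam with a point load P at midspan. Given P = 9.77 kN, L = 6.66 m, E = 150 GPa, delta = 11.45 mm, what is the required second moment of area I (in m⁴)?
Model: a simply supported beam with a point load P at midspan, so delta = (P·L^3) / (48·E·I).
Solve for I: I = (P·L^3) / (48·delta·E).
Convert to SI units:
  P = 9.77 kN = 9770 N
  E = 150 GPa = 1.5 × 10¹¹ Pa
  delta = 11.45 mm = 0.01145 m
Substitute:
  I = (9770 × 6.66^3) / (48 × 0.01145 × (1.5 × 10¹¹))
  I = 3.501 × 10⁻⁵ m⁴
Final answer: I = 3.501 × 10⁻⁵ m⁴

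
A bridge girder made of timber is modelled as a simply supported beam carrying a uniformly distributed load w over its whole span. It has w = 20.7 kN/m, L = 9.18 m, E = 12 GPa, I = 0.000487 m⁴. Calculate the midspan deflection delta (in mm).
Model: a simply supported beam carrying a uniformly distributed load w over its whole span, so delta = (5·w·L^4) / (384·E·I).
Convert to SI units:
  w = 20.7 kN/m = 20700 N/m
  E = 12 GPa = 1.2 × 10¹⁰ Pa
Substitute:
  delta = (5 × 20700 × 9.18^4) / (384 × (1.2 × 10¹⁰) × 0.000487)
  delta = 0.3275 m
Convert: delta = 0.3275 m = 327.5 mm
Final answer: delta = 327.5 mm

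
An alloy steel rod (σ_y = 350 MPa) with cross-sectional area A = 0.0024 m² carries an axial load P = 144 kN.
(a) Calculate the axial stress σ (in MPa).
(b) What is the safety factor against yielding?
(a) Axial stress σ = P/A. Convert P = 144 kN = 144000 N.
  σ = 144000 / 0.0024 = 6 × 10⁷ Pa = 60 MPa
(b) Safety factor SF = σ_y/σ = 350 / 60 = 5.833
Final answer: (a) σ = 60 MPa, (b) SF = 5.833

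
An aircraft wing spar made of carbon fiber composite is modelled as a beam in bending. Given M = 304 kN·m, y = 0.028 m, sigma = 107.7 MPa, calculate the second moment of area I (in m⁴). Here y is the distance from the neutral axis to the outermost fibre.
Model: a beam in bending, so sigma = (M·y) / I.
Solve for I: I = (M·y) / sigma.
Convert to SI units:
  M = 304 kN·m = 304000 N·m
  sigma = 107.7 MPa = 1.077 × 10⁸ Pa
Substitute:
  I = (304000 × 0.028) / (1.077 × 10⁸)
  I = 7.903 × 10⁻⁵ m⁴
Final answer: I = 7.903 × 10⁻⁵ m⁴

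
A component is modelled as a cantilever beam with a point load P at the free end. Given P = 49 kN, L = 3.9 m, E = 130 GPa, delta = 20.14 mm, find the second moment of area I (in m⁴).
Model: a cantilever beam with a point load P at the free end, so delta = (P·L^3) / (3·E·I).
Solve for I: I = (P·L^3) / (3·delta·E).
Convert to SI units:
  P = 49 kN = 49000 N
  E = 130 GPa = 1.3 × 10¹¹ Pa
  delta = 20.14 mm = 0.02014 m
Substitute:
  I = (49000 × 3.9^3) / (3 × 0.02014 × (1.3 × 10¹¹))
  I = 0.0003701 m⁴
Final answer: I = 0.0003701 m⁴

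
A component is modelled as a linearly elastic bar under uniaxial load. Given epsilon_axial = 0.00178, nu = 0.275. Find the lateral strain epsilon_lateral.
Model: a linearly elastic bar under uniaxial load, so epsilon_lateral = -nu·epsilon_axial.
Substitute:
  epsilon_lateral = -(0.275 × 0.00178)
  epsilon_lateral = -0.0004895
Final answer: epsilon_lateral = -0.0004895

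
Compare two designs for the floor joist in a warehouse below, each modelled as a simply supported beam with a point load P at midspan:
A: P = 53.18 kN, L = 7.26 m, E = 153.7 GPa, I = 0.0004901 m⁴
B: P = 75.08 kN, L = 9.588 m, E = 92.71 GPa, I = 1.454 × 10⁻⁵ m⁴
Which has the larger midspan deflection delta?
Model: a simply supported beam with a point load P at midspan, so delta = (P·L^3) / (48·E·I) (SI units).
  A: delta = (53180 × 7.26^3) / (48 × (1.537 × 10¹¹) × 0.0004901) = 0.005628 m = 5.628 mm
  B: delta = (75080 × 9.588^3) / (48 × (9.271 × 10¹⁰) × (1.454 × 10⁻⁵)) = 1.023 m = 1023 mm
1023 mm > 5.628 mm, so B is larger.
Final answer: B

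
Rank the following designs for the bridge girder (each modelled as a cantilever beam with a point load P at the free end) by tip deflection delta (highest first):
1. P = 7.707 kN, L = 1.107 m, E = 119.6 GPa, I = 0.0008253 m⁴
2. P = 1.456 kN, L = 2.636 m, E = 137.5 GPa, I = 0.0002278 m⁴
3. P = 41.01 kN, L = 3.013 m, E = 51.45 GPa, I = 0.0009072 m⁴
Model: a cantilever beam with a point load P at the free end, so delta = (P·L^3) / (3·E·I) (SI units).
  Case 1: delta = (7707 × 1.107^3) / (3 × (1.196 × 10¹¹) × 0.0008253) = 3.531 × 10⁻⁵ m = 0.03531 mm
  Case 2: delta = (1456 × 2.636^3) / (3 × (1.375 × 10¹¹) × 0.0002278) = 0.0002838 m = 0.2838 mm
  Case 3: delta = (41010 × 3.013^3) / (3 × (5.145 × 10¹⁰) × 0.0009072) = 0.008011 m = 8.011 mm
Ordering: 8.011 mm (case 3) > 0.2838 mm (case 2) > 0.03531 mm (case 1)
Final answer: 3, 2, 1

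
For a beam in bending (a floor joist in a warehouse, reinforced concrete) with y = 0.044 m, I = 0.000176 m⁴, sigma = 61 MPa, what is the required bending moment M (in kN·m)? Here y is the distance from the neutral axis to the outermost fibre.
Model: a beam in bending, so sigma = (M·y) / I.
Solve for M: M = (sigma·I) / y.
Convert to SI units:
  sigma = 61 MPa = 6.1 × 10⁷ Pa
Substitute:
  M = ((6.1 × 10⁷) × 0.000176) / 0.044
  M = 244000 N·m
Convert: M = 244000 N·m = 244 kN·m
Final answer: M = 244 kN·m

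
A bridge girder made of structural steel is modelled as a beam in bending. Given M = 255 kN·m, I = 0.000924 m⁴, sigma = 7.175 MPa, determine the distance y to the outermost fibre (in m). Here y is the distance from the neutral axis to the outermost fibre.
Model: a beam in bending, so sigma = (M·y) / I.
Solve for y: y = (sigma·I) / M.
Convert to SI units:
  M = 255 kN·m = 255000 N·m
  sigma = 7.175 MPa = 7.175 × 10⁶ Pa
Substitute:
  y = ((7.175 × 10⁶) × 0.000924) / 255000
  y = 0.026 m
Final answer: y = 0.026 m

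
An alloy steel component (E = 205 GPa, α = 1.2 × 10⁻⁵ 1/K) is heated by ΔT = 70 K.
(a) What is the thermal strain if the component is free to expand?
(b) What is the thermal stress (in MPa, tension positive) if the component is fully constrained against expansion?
(a) Free thermal strain ε_th = α·ΔT = (1.2 × 10⁻⁵) × 70 = 0.00084
(b) Fully constrained, the expansion is suppressed, so σ = -E·α·ΔT. Convert E = 205 GPa = 2.05 × 10¹¹ Pa.
  σ = -(2.05 × 10¹¹) × (1.2 × 10⁻⁵) × 70 = -1.722 × 10⁸ Pa = -172.2 MPa (compressive)
Final answer: (a) ε_th = 0.00084, (b) σ = -172.2 MPa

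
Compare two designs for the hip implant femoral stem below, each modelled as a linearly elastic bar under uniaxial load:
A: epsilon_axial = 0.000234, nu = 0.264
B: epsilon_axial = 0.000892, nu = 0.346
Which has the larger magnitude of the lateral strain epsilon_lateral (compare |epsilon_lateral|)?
Model: a linearly elastic bar under uniaxial load, so epsilon_lateral = -nu·epsilon_axial (SI units).
  A: epsilon_lateral = -(0.264 × 0.000234) = -6.178 × 10⁻⁵
  B: epsilon_lateral = -(0.346 × 0.000892) = -0.0003086
|epsilon_lateral|: A = 6.178 × 10⁻⁵, B = 0.0003086, so B is larger in magnitude.
Final answer: B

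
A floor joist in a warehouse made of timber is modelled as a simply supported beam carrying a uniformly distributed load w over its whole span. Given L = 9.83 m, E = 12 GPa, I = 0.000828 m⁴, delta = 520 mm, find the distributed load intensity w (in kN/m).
Model: a simply supported beam carrying a uniformly distributed load w over its whole span, so delta = (5·w·L^4) / (384·E·I).
Solve for w: w = (384·delta·E·I) / (5·L^4).
Convert to SI units:
  E = 12 GPa = 1.2 × 10¹⁰ Pa
  delta = 520 mm = 0.52 m
Substitute:
  w = (384 × 0.52 × (1.2 × 10¹⁰) × 0.000828) / (5 × 9.83^4)
  w = 42500 N/m
Convert: w = 42500 N/m = 42.5 kN/m
Final answer: w = 42.5 kN/m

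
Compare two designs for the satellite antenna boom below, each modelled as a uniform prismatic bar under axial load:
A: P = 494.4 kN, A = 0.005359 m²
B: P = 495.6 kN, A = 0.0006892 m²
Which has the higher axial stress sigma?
Model: a uniform prismatic bar under axial load, so sigma = P / A (SI units).
  A: sigma = 494400 / 0.005359 = 9.226 × 10⁷ Pa = 92.26 MPa
  B: sigma = 495600 / 0.0006892 = 7.191 × 10⁸ Pa = 719.1 MPa
719.1 MPa > 92.26 MPa, so B is larger.
Final answer: B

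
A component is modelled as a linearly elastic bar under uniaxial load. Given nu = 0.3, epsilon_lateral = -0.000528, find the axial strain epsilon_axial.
Model: a linearly elastic bar under uniaxial load, so epsilon_lateral = -nu·epsilon_axial.
Solve for epsilon_axial: epsilon_axial = -epsilon_lateral / nu.
Substitute:
  epsilon_axial = -(-0.000528) / 0.3
  epsilon_axial = 0.00176
Final answer: epsilon_axial = 0.00176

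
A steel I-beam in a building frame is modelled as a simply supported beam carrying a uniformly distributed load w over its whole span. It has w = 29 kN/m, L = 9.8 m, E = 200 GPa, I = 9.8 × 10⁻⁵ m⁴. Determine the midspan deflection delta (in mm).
Model: a simply supported beam carrying a uniformly distributed load w over its whole span, so delta = (5·w·L^4) / (384·E·I).
Convert to SI units:
  w = 29 kN/m = 29000 N/m
  E = 200 GPa = 2 × 10¹¹ Pa
Substitute:
  delta = (5 × 29000 × 9.8^4) / (384 × (2 × 10¹¹) × (9.8 × 10⁻⁵))
  delta = 0.1777 m
Convert: delta = 0.1777 m = 177.7 mm
Final answer: delta = 177.7 mm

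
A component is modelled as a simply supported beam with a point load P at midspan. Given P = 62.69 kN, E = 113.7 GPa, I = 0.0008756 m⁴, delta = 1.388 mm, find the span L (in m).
Model: a simply supported beam with a point load P at midspan, so delta = (P·L^3) / (48·E·I).
Solve for L: L = ((48·delta·E·I) / P)^(1/3).
Convert to SI units:
  P = 62.69 kN = 62690 N
  E = 113.7 GPa = 1.137 × 10¹¹ Pa
  delta = 1.388 mm = 0.001388 m
Substitute:
  L = ((48 × 0.001388 × (1.137 × 10¹¹) × 0.0008756) / 62690)^(1/3)
  L = 4.73 m
Final answer: L = 4.73 m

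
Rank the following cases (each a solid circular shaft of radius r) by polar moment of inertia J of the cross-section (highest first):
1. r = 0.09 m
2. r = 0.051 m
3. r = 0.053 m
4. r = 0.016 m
Model: a solid circular shaft of radius r, so J = (π·r^4) / 2 (SI units).
  Case 1: J = (π × 0.09^4) / 2 = 0.0001031 m⁴
  Case 2: J = (π × 0.051^4) / 2 = 1.063 × 10⁻⁵ m⁴
  Case 3: J = (π × 0.053^4) / 2 = 1.239 × 10⁻⁵ m⁴
  Case 4: J = (π × 0.016^4) / 2 = 1.029 × 10⁻⁷ m⁴
Ordering: 0.0001031 m⁴ (case 1) > 1.239 × 10⁻⁵ m⁴ (case 3) > 1.063 × 10⁻⁵ m⁴ (case 2) > 1.029 × 10⁻⁷ m⁴ (case 4)
Final answer: 1, 3, 2, 4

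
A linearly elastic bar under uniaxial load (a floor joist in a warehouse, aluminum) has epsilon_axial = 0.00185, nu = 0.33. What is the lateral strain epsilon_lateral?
Model: a linearly elastic bar under uniaxial load, so epsilon_lateral = -nu·epsilon_axial.
Substitute:
  epsilon_lateral = -(0.33 × 0.00185)
  epsilon_lateral = -0.0006105
Final answer: epsilon_lateral = -0.0006105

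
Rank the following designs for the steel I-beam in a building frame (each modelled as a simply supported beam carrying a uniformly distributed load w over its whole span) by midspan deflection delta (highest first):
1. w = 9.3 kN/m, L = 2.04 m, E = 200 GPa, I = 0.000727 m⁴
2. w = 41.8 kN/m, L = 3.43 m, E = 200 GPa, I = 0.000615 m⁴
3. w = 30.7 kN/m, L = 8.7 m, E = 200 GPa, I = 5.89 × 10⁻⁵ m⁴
Model: a simply supported beam carrying a uniformly distributed load w over its whole span, so delta = (5·w·L^4) / (384·E·I) (SI units).
  Case 1: delta = (5 × 9300 × 2.04^4) / (384 × (2 × 10¹¹) × 0.000727) = 1.442 × 10⁻⁵ m = 0.01442 mm
  Case 2: delta = (5 × 41800 × 3.43^4) / (384 × (2 × 10¹¹) × 0.000615) = 0.0006125 m = 0.6125 mm
  Case 3: delta = (5 × 30700 × 8.7^4) / (384 × (2 × 10¹¹) × (5.89 × 10⁻⁵)) = 0.1944 m = 194.4 mm
Ordering: 194.4 mm (case 3) > 0.6125 mm (case 2) > 0.01442 mm (case 1)
Final answer: 3, 2, 1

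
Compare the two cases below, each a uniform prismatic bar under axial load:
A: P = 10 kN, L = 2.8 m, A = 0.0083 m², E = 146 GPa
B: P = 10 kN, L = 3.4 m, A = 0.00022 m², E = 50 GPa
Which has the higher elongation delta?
Model: a uniform prismatic bar under axial load, so delta = (P·L) / (A·E) (SI units).
  A: delta = (10000 × 2.8) / (0.0083 × (1.46 × 10¹¹)) = 2.311 × 10⁻⁵ m = 0.02311 mm
  B: delta = (10000 × 3.4) / (0.00022 × (5 × 10¹⁰)) = 0.003091 m = 3.091 mm
3.091 mm > 0.02311 mm, so B is larger.
Final answer: B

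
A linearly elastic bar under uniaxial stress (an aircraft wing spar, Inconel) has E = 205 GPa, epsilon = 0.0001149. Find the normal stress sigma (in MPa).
Model: a linearly elastic bar under uniaxial stress, so sigma = E·epsilon.
Convert to SI units:
  E = 205 GPa = 2.05 × 10¹¹ Pa
Substitute:
  sigma = (2.05 × 10¹¹) × 0.0001149
  sigma = 2.355 × 10⁷ Pa
Convert: sigma = 2.355 × 10⁷ Pa = 23.55 MPa
Final answer: sigma = 23.55 MPa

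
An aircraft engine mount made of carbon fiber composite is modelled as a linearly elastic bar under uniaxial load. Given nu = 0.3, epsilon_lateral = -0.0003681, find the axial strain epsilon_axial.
Model: a linearly elastic bar under uniaxial load, so epsilon_lateral = -nu·epsilon_axial.
Solve for epsilon_axial: epsilon_axial = -epsilon_lateral / nu.
Substitute:
  epsilon_axial = -(-0.0003681) / 0.3
  epsilon_axial = 0.001227
Final answer: epsilon_axial = 0.001227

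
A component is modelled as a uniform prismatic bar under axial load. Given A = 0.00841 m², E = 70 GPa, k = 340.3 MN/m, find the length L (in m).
Model: a uniform prismatic bar under axial load, so k = (A·E) / L.
Solve for L: L = (A·E) / k.
Convert to SI units:
  E = 70 GPa = 7 × 10¹⁰ Pa
  k = 340.3 MN/m = 3.403 × 10⁸ N/m
Substitute:
  L = (0.00841 × (7 × 10¹⁰)) / (3.403 × 10⁸)
  L = 1.73 m
Final answer: L = 1.73 m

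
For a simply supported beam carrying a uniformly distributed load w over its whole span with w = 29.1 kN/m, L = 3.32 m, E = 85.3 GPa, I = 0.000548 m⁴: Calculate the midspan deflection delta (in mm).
Model: a simply supported beam carrying a uniformly distributed load w over its whole span, so delta = (5·w·L^4) / (384·E·I).
Convert to SI units:
  w = 29.1 kN/m = 29100 N/m
  E = 85.3 GPa = 8.53 × 10¹⁰ Pa
Substitute:
  delta = (5 × 29100 × 3.32^4) / (384 × (8.53 × 10¹⁰) × 0.000548)
  delta = 0.0009848 m
Convert: delta = 0.0009848 m = 0.9848 mm
Final answer: delta = 0.9848 mm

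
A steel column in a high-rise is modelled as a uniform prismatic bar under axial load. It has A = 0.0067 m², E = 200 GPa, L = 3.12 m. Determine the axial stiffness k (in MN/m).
Model: a uniform prismatic bar under axial load, so k = (A·E) / L.
Convert to SI units:
  E = 200 GPa = 2 × 10¹¹ Pa
Substitute:
  k = (0.0067 × (2 × 10¹¹)) / 3.12
  k = 4.295 × 10⁸ N/m
Convert: k = 4.295 × 10⁸ N/m = 429.5 MN/m
Final answer: k = 429.5 MN/m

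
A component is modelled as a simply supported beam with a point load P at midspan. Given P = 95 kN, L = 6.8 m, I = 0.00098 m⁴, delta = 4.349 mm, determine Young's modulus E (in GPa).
Model: a simply supported beam with a point load P at midspan, so delta = (P·L^3) / (48·E·I).
Solve for E: E = (P·L^3) / (48·delta·I).
Convert to SI units:
  P = 95 kN = 95000 N
  delta = 4.349 mm = 0.004349 m
Substitute:
  E = (95000 × 6.8^3) / (48 × 0.004349 × 0.00098)
  E = 1.46 × 10¹¹ Pa
Convert: E = 1.46 × 10¹¹ Pa = 146 GPa
Final answer: E = 146 GPa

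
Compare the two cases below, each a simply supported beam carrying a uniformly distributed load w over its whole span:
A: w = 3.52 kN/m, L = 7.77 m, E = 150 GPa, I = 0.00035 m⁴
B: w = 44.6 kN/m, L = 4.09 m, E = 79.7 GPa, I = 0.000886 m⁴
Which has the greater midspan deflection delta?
Model: a simply supported beam carrying a uniformly distributed load w over its whole span, so delta = (5·w·L^4) / (384·E·I) (SI units).
  A: delta = (5 × 3520 × 7.77^4) / (384 × (1.5 × 10¹¹) × 0.00035) = 0.003182 m = 3.182 mm
  B: delta = (5 × 44600 × 4.09^4) / (384 × (7.97 × 10¹⁰) × 0.000886) = 0.002301 m = 2.301 mm
3.182 mm > 2.301 mm, so A is larger.
Final answer: A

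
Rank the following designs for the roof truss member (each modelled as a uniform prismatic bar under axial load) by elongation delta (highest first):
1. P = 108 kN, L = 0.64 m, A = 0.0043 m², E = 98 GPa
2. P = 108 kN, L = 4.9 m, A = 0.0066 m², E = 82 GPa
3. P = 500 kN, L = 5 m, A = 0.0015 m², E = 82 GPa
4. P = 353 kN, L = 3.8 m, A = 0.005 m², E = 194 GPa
Model: a uniform prismatic bar under axial load, so delta = (P·L) / (A·E) (SI units).
  Case 1: delta = (108000 × 0.64) / (0.0043 × (9.8 × 10¹⁰)) = 0.000164 m = 0.164 mm
  Case 2: delta = (108000 × 4.9) / (0.0066 × (8.2 × 10¹⁰)) = 0.0009778 m = 0.9778 mm
  Case 3: delta = (500000 × 5) / (0.0015 × (8.2 × 10¹⁰)) = 0.02033 m = 20.33 mm
  Case 4: delta = (353000 × 3.8) / (0.005 × (1.94 × 10¹¹)) = 0.001383 m = 1.383 mm
Ordering: 20.33 mm (case 3) > 1.383 mm (case 4) > 0.9778 mm (case 2) > 0.164 mm (case 1)
Final answer: 3, 4, 2, 1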